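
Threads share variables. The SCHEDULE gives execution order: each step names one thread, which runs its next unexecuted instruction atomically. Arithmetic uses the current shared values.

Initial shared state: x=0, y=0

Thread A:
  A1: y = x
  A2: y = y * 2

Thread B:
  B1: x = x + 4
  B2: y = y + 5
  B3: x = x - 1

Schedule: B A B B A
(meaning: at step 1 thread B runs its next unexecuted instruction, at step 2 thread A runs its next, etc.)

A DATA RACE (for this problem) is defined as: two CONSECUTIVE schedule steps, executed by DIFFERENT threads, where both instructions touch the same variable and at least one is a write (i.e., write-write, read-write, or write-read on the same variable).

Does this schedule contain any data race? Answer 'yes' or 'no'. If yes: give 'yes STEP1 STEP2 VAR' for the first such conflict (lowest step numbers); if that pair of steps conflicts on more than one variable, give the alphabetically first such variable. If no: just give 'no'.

Answer: yes 1 2 x

Derivation:
Steps 1,2: B(x = x + 4) vs A(y = x). RACE on x (W-R).
Steps 2,3: A(y = x) vs B(y = y + 5). RACE on y (W-W).
Steps 3,4: same thread (B). No race.
Steps 4,5: B(r=x,w=x) vs A(r=y,w=y). No conflict.
First conflict at steps 1,2.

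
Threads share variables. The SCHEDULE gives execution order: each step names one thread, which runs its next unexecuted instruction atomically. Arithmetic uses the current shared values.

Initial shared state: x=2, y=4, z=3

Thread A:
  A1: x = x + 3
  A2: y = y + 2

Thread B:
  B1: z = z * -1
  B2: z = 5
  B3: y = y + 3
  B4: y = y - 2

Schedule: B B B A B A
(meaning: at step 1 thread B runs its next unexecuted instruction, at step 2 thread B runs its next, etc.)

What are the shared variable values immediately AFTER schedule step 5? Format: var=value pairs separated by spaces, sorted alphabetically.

Step 1: thread B executes B1 (z = z * -1). Shared: x=2 y=4 z=-3. PCs: A@0 B@1
Step 2: thread B executes B2 (z = 5). Shared: x=2 y=4 z=5. PCs: A@0 B@2
Step 3: thread B executes B3 (y = y + 3). Shared: x=2 y=7 z=5. PCs: A@0 B@3
Step 4: thread A executes A1 (x = x + 3). Shared: x=5 y=7 z=5. PCs: A@1 B@3
Step 5: thread B executes B4 (y = y - 2). Shared: x=5 y=5 z=5. PCs: A@1 B@4

Answer: x=5 y=5 z=5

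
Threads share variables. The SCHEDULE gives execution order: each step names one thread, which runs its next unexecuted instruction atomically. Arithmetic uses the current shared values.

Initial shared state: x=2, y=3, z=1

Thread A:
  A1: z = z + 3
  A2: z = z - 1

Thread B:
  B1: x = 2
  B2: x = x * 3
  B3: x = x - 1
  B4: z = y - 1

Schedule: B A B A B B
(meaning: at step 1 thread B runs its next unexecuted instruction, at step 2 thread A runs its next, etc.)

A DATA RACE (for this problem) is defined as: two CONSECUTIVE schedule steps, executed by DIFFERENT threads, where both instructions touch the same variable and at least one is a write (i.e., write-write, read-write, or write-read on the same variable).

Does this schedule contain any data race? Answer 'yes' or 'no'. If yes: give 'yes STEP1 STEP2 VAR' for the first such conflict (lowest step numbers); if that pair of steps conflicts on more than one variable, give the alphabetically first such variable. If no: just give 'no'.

Answer: no

Derivation:
Steps 1,2: B(r=-,w=x) vs A(r=z,w=z). No conflict.
Steps 2,3: A(r=z,w=z) vs B(r=x,w=x). No conflict.
Steps 3,4: B(r=x,w=x) vs A(r=z,w=z). No conflict.
Steps 4,5: A(r=z,w=z) vs B(r=x,w=x). No conflict.
Steps 5,6: same thread (B). No race.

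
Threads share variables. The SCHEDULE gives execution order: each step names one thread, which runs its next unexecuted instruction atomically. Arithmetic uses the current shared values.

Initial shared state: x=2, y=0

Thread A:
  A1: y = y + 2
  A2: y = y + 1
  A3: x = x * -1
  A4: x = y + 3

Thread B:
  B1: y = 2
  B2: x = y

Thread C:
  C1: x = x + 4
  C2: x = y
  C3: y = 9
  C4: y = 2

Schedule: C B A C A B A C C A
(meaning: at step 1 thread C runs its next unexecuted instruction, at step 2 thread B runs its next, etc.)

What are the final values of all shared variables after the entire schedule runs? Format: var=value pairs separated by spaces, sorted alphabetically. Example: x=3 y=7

Step 1: thread C executes C1 (x = x + 4). Shared: x=6 y=0. PCs: A@0 B@0 C@1
Step 2: thread B executes B1 (y = 2). Shared: x=6 y=2. PCs: A@0 B@1 C@1
Step 3: thread A executes A1 (y = y + 2). Shared: x=6 y=4. PCs: A@1 B@1 C@1
Step 4: thread C executes C2 (x = y). Shared: x=4 y=4. PCs: A@1 B@1 C@2
Step 5: thread A executes A2 (y = y + 1). Shared: x=4 y=5. PCs: A@2 B@1 C@2
Step 6: thread B executes B2 (x = y). Shared: x=5 y=5. PCs: A@2 B@2 C@2
Step 7: thread A executes A3 (x = x * -1). Shared: x=-5 y=5. PCs: A@3 B@2 C@2
Step 8: thread C executes C3 (y = 9). Shared: x=-5 y=9. PCs: A@3 B@2 C@3
Step 9: thread C executes C4 (y = 2). Shared: x=-5 y=2. PCs: A@3 B@2 C@4
Step 10: thread A executes A4 (x = y + 3). Shared: x=5 y=2. PCs: A@4 B@2 C@4

Answer: x=5 y=2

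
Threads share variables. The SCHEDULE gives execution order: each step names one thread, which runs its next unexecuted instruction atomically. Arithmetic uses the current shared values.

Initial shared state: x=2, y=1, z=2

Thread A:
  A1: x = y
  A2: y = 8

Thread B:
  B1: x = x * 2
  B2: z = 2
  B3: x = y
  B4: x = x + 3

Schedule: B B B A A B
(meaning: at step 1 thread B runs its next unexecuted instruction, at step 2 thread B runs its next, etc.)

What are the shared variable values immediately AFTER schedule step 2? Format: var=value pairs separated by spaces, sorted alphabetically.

Step 1: thread B executes B1 (x = x * 2). Shared: x=4 y=1 z=2. PCs: A@0 B@1
Step 2: thread B executes B2 (z = 2). Shared: x=4 y=1 z=2. PCs: A@0 B@2

Answer: x=4 y=1 z=2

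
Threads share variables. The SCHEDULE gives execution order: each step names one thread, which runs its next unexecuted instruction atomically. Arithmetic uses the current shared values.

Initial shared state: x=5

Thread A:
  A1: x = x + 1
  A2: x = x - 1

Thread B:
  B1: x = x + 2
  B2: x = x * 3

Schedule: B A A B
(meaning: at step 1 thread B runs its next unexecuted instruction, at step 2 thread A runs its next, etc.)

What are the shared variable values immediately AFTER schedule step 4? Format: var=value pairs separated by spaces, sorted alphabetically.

Answer: x=21

Derivation:
Step 1: thread B executes B1 (x = x + 2). Shared: x=7. PCs: A@0 B@1
Step 2: thread A executes A1 (x = x + 1). Shared: x=8. PCs: A@1 B@1
Step 3: thread A executes A2 (x = x - 1). Shared: x=7. PCs: A@2 B@1
Step 4: thread B executes B2 (x = x * 3). Shared: x=21. PCs: A@2 B@2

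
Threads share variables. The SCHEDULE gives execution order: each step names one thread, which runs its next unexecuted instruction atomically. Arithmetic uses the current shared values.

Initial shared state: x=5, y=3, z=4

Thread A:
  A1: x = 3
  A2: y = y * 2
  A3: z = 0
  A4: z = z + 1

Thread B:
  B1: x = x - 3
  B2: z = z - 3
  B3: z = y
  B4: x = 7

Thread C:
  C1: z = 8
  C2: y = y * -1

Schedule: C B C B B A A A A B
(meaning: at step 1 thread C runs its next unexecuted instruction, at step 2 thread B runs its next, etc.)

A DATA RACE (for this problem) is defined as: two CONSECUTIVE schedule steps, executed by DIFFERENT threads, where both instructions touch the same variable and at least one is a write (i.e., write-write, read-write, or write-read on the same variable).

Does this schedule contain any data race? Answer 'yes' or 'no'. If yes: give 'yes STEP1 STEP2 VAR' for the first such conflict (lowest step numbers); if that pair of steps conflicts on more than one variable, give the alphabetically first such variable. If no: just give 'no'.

Answer: no

Derivation:
Steps 1,2: C(r=-,w=z) vs B(r=x,w=x). No conflict.
Steps 2,3: B(r=x,w=x) vs C(r=y,w=y). No conflict.
Steps 3,4: C(r=y,w=y) vs B(r=z,w=z). No conflict.
Steps 4,5: same thread (B). No race.
Steps 5,6: B(r=y,w=z) vs A(r=-,w=x). No conflict.
Steps 6,7: same thread (A). No race.
Steps 7,8: same thread (A). No race.
Steps 8,9: same thread (A). No race.
Steps 9,10: A(r=z,w=z) vs B(r=-,w=x). No conflict.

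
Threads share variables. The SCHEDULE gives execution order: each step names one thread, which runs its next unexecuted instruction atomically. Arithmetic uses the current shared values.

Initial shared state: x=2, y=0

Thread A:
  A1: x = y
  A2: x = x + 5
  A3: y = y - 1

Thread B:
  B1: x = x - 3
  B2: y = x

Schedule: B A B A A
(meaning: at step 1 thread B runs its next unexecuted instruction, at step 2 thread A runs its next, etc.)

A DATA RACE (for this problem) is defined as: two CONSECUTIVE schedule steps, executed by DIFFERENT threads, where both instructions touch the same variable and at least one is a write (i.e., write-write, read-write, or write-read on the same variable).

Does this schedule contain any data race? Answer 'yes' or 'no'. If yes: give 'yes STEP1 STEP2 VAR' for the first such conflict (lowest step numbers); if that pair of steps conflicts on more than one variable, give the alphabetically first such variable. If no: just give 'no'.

Answer: yes 1 2 x

Derivation:
Steps 1,2: B(x = x - 3) vs A(x = y). RACE on x (W-W).
Steps 2,3: A(x = y) vs B(y = x). RACE on x (W-R), y (R-W). Multiple vars; alphabetically first is x.
Steps 3,4: B(y = x) vs A(x = x + 5). RACE on x (R-W).
Steps 4,5: same thread (A). No race.
First conflict at steps 1,2.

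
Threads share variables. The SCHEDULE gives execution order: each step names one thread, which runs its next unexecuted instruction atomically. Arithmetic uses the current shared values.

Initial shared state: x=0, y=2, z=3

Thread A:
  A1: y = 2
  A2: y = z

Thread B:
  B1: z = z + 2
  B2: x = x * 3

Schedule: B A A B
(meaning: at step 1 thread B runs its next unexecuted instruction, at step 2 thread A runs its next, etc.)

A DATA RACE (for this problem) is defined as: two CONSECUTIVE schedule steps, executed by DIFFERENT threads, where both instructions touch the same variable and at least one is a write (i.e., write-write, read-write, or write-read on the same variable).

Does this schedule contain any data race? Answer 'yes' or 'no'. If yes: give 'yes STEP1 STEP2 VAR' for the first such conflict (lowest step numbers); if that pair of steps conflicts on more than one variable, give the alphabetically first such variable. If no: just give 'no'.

Steps 1,2: B(r=z,w=z) vs A(r=-,w=y). No conflict.
Steps 2,3: same thread (A). No race.
Steps 3,4: A(r=z,w=y) vs B(r=x,w=x). No conflict.

Answer: no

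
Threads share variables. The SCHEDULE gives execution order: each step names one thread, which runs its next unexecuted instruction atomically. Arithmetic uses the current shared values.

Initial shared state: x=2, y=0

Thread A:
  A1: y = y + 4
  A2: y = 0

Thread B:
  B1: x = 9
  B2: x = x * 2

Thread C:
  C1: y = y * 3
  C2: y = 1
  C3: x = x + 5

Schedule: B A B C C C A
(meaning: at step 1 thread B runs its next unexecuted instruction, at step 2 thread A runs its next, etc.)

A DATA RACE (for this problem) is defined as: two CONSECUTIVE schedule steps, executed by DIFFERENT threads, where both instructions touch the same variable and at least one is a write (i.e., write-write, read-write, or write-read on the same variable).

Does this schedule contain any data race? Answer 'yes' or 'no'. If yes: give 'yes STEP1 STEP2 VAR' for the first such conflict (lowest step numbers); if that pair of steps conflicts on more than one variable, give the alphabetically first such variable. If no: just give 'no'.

Answer: no

Derivation:
Steps 1,2: B(r=-,w=x) vs A(r=y,w=y). No conflict.
Steps 2,3: A(r=y,w=y) vs B(r=x,w=x). No conflict.
Steps 3,4: B(r=x,w=x) vs C(r=y,w=y). No conflict.
Steps 4,5: same thread (C). No race.
Steps 5,6: same thread (C). No race.
Steps 6,7: C(r=x,w=x) vs A(r=-,w=y). No conflict.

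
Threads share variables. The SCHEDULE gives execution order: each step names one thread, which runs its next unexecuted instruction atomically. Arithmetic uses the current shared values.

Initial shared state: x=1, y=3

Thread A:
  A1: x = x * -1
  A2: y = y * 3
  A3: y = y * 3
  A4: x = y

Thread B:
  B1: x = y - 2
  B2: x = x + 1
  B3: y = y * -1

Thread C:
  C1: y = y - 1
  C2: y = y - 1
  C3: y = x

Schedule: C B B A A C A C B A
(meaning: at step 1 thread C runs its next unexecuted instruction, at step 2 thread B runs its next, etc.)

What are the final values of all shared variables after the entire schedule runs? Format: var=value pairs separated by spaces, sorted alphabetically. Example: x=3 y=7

Answer: x=1 y=1

Derivation:
Step 1: thread C executes C1 (y = y - 1). Shared: x=1 y=2. PCs: A@0 B@0 C@1
Step 2: thread B executes B1 (x = y - 2). Shared: x=0 y=2. PCs: A@0 B@1 C@1
Step 3: thread B executes B2 (x = x + 1). Shared: x=1 y=2. PCs: A@0 B@2 C@1
Step 4: thread A executes A1 (x = x * -1). Shared: x=-1 y=2. PCs: A@1 B@2 C@1
Step 5: thread A executes A2 (y = y * 3). Shared: x=-1 y=6. PCs: A@2 B@2 C@1
Step 6: thread C executes C2 (y = y - 1). Shared: x=-1 y=5. PCs: A@2 B@2 C@2
Step 7: thread A executes A3 (y = y * 3). Shared: x=-1 y=15. PCs: A@3 B@2 C@2
Step 8: thread C executes C3 (y = x). Shared: x=-1 y=-1. PCs: A@3 B@2 C@3
Step 9: thread B executes B3 (y = y * -1). Shared: x=-1 y=1. PCs: A@3 B@3 C@3
Step 10: thread A executes A4 (x = y). Shared: x=1 y=1. PCs: A@4 B@3 C@3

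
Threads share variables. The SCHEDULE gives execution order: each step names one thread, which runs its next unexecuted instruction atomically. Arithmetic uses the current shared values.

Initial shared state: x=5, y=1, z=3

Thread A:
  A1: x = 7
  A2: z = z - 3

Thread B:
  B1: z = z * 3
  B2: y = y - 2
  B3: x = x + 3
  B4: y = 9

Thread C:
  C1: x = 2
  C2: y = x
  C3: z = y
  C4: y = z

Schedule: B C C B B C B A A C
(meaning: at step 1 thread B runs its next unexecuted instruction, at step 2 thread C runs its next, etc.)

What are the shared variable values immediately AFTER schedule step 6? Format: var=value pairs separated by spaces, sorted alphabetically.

Step 1: thread B executes B1 (z = z * 3). Shared: x=5 y=1 z=9. PCs: A@0 B@1 C@0
Step 2: thread C executes C1 (x = 2). Shared: x=2 y=1 z=9. PCs: A@0 B@1 C@1
Step 3: thread C executes C2 (y = x). Shared: x=2 y=2 z=9. PCs: A@0 B@1 C@2
Step 4: thread B executes B2 (y = y - 2). Shared: x=2 y=0 z=9. PCs: A@0 B@2 C@2
Step 5: thread B executes B3 (x = x + 3). Shared: x=5 y=0 z=9. PCs: A@0 B@3 C@2
Step 6: thread C executes C3 (z = y). Shared: x=5 y=0 z=0. PCs: A@0 B@3 C@3

Answer: x=5 y=0 z=0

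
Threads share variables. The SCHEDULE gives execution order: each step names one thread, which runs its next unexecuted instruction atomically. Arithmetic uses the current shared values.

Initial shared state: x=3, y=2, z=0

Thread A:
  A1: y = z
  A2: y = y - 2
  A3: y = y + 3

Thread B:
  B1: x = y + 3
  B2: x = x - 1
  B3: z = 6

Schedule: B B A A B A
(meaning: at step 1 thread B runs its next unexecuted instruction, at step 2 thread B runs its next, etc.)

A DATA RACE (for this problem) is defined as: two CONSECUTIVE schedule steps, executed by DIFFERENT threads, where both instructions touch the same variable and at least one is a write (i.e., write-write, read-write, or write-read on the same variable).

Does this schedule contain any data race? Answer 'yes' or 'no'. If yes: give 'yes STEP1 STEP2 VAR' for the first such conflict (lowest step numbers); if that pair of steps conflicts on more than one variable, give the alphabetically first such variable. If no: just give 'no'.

Steps 1,2: same thread (B). No race.
Steps 2,3: B(r=x,w=x) vs A(r=z,w=y). No conflict.
Steps 3,4: same thread (A). No race.
Steps 4,5: A(r=y,w=y) vs B(r=-,w=z). No conflict.
Steps 5,6: B(r=-,w=z) vs A(r=y,w=y). No conflict.

Answer: no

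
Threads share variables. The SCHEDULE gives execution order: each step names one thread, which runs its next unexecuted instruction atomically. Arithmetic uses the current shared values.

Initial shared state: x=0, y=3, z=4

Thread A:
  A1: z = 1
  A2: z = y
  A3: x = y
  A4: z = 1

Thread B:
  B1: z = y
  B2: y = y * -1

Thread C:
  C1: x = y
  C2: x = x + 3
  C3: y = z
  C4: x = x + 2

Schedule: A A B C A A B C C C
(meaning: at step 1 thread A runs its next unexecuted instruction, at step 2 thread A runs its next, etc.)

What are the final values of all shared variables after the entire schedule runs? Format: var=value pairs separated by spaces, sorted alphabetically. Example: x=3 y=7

Answer: x=8 y=1 z=1

Derivation:
Step 1: thread A executes A1 (z = 1). Shared: x=0 y=3 z=1. PCs: A@1 B@0 C@0
Step 2: thread A executes A2 (z = y). Shared: x=0 y=3 z=3. PCs: A@2 B@0 C@0
Step 3: thread B executes B1 (z = y). Shared: x=0 y=3 z=3. PCs: A@2 B@1 C@0
Step 4: thread C executes C1 (x = y). Shared: x=3 y=3 z=3. PCs: A@2 B@1 C@1
Step 5: thread A executes A3 (x = y). Shared: x=3 y=3 z=3. PCs: A@3 B@1 C@1
Step 6: thread A executes A4 (z = 1). Shared: x=3 y=3 z=1. PCs: A@4 B@1 C@1
Step 7: thread B executes B2 (y = y * -1). Shared: x=3 y=-3 z=1. PCs: A@4 B@2 C@1
Step 8: thread C executes C2 (x = x + 3). Shared: x=6 y=-3 z=1. PCs: A@4 B@2 C@2
Step 9: thread C executes C3 (y = z). Shared: x=6 y=1 z=1. PCs: A@4 B@2 C@3
Step 10: thread C executes C4 (x = x + 2). Shared: x=8 y=1 z=1. PCs: A@4 B@2 C@4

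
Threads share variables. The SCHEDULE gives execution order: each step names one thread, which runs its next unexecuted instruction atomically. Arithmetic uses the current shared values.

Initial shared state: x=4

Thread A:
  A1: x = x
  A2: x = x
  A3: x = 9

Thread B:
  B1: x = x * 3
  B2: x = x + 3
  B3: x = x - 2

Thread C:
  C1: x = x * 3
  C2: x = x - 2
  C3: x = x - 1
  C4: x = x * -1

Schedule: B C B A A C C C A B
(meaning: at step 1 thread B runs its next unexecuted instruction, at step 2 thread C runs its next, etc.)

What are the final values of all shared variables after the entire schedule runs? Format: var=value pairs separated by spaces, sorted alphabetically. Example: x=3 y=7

Step 1: thread B executes B1 (x = x * 3). Shared: x=12. PCs: A@0 B@1 C@0
Step 2: thread C executes C1 (x = x * 3). Shared: x=36. PCs: A@0 B@1 C@1
Step 3: thread B executes B2 (x = x + 3). Shared: x=39. PCs: A@0 B@2 C@1
Step 4: thread A executes A1 (x = x). Shared: x=39. PCs: A@1 B@2 C@1
Step 5: thread A executes A2 (x = x). Shared: x=39. PCs: A@2 B@2 C@1
Step 6: thread C executes C2 (x = x - 2). Shared: x=37. PCs: A@2 B@2 C@2
Step 7: thread C executes C3 (x = x - 1). Shared: x=36. PCs: A@2 B@2 C@3
Step 8: thread C executes C4 (x = x * -1). Shared: x=-36. PCs: A@2 B@2 C@4
Step 9: thread A executes A3 (x = 9). Shared: x=9. PCs: A@3 B@2 C@4
Step 10: thread B executes B3 (x = x - 2). Shared: x=7. PCs: A@3 B@3 C@4

Answer: x=7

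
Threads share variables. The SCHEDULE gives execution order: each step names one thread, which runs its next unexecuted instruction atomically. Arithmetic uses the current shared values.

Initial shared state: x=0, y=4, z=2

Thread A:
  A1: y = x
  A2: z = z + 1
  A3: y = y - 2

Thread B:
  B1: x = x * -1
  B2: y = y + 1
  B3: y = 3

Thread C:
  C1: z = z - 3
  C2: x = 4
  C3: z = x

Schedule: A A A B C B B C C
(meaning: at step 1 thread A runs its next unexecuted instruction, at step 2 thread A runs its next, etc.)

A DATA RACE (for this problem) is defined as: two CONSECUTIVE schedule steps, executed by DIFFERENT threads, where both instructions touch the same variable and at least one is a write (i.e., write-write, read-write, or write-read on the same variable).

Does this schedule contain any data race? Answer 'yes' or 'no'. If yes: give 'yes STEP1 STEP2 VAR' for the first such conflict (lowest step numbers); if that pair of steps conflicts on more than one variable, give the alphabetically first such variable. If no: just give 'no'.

Answer: no

Derivation:
Steps 1,2: same thread (A). No race.
Steps 2,3: same thread (A). No race.
Steps 3,4: A(r=y,w=y) vs B(r=x,w=x). No conflict.
Steps 4,5: B(r=x,w=x) vs C(r=z,w=z). No conflict.
Steps 5,6: C(r=z,w=z) vs B(r=y,w=y). No conflict.
Steps 6,7: same thread (B). No race.
Steps 7,8: B(r=-,w=y) vs C(r=-,w=x). No conflict.
Steps 8,9: same thread (C). No race.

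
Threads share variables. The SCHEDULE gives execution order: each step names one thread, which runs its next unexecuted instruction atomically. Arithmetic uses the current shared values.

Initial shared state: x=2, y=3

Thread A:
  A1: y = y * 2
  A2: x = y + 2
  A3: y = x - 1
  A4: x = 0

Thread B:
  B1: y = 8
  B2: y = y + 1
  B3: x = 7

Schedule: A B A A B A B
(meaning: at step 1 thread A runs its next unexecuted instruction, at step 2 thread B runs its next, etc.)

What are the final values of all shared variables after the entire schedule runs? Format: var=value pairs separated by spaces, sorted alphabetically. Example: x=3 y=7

Answer: x=7 y=10

Derivation:
Step 1: thread A executes A1 (y = y * 2). Shared: x=2 y=6. PCs: A@1 B@0
Step 2: thread B executes B1 (y = 8). Shared: x=2 y=8. PCs: A@1 B@1
Step 3: thread A executes A2 (x = y + 2). Shared: x=10 y=8. PCs: A@2 B@1
Step 4: thread A executes A3 (y = x - 1). Shared: x=10 y=9. PCs: A@3 B@1
Step 5: thread B executes B2 (y = y + 1). Shared: x=10 y=10. PCs: A@3 B@2
Step 6: thread A executes A4 (x = 0). Shared: x=0 y=10. PCs: A@4 B@2
Step 7: thread B executes B3 (x = 7). Shared: x=7 y=10. PCs: A@4 B@3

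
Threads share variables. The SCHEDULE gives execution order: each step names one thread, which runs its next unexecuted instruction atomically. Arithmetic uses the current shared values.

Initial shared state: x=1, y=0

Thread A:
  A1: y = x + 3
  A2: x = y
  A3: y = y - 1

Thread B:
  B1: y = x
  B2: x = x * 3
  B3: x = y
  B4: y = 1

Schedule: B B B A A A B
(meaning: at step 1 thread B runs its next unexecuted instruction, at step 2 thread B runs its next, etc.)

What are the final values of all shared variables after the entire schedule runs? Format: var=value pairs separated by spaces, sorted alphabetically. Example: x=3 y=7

Step 1: thread B executes B1 (y = x). Shared: x=1 y=1. PCs: A@0 B@1
Step 2: thread B executes B2 (x = x * 3). Shared: x=3 y=1. PCs: A@0 B@2
Step 3: thread B executes B3 (x = y). Shared: x=1 y=1. PCs: A@0 B@3
Step 4: thread A executes A1 (y = x + 3). Shared: x=1 y=4. PCs: A@1 B@3
Step 5: thread A executes A2 (x = y). Shared: x=4 y=4. PCs: A@2 B@3
Step 6: thread A executes A3 (y = y - 1). Shared: x=4 y=3. PCs: A@3 B@3
Step 7: thread B executes B4 (y = 1). Shared: x=4 y=1. PCs: A@3 B@4

Answer: x=4 y=1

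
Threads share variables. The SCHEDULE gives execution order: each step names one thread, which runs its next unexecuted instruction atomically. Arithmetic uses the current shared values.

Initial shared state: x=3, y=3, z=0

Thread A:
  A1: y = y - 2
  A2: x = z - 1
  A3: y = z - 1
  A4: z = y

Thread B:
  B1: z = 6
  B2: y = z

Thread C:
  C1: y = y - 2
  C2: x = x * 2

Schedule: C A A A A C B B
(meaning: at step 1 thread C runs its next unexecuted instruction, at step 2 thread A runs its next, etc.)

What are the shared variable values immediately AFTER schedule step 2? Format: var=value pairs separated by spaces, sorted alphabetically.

Answer: x=3 y=-1 z=0

Derivation:
Step 1: thread C executes C1 (y = y - 2). Shared: x=3 y=1 z=0. PCs: A@0 B@0 C@1
Step 2: thread A executes A1 (y = y - 2). Shared: x=3 y=-1 z=0. PCs: A@1 B@0 C@1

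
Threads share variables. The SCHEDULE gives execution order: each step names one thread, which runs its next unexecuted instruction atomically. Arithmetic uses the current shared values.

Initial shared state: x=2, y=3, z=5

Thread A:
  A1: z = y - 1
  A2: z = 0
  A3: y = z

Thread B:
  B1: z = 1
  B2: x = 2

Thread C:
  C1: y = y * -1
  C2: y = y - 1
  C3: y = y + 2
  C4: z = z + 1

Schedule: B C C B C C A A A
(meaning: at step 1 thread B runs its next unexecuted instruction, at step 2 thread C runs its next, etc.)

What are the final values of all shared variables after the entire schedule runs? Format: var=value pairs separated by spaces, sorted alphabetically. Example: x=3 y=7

Step 1: thread B executes B1 (z = 1). Shared: x=2 y=3 z=1. PCs: A@0 B@1 C@0
Step 2: thread C executes C1 (y = y * -1). Shared: x=2 y=-3 z=1. PCs: A@0 B@1 C@1
Step 3: thread C executes C2 (y = y - 1). Shared: x=2 y=-4 z=1. PCs: A@0 B@1 C@2
Step 4: thread B executes B2 (x = 2). Shared: x=2 y=-4 z=1. PCs: A@0 B@2 C@2
Step 5: thread C executes C3 (y = y + 2). Shared: x=2 y=-2 z=1. PCs: A@0 B@2 C@3
Step 6: thread C executes C4 (z = z + 1). Shared: x=2 y=-2 z=2. PCs: A@0 B@2 C@4
Step 7: thread A executes A1 (z = y - 1). Shared: x=2 y=-2 z=-3. PCs: A@1 B@2 C@4
Step 8: thread A executes A2 (z = 0). Shared: x=2 y=-2 z=0. PCs: A@2 B@2 C@4
Step 9: thread A executes A3 (y = z). Shared: x=2 y=0 z=0. PCs: A@3 B@2 C@4

Answer: x=2 y=0 z=0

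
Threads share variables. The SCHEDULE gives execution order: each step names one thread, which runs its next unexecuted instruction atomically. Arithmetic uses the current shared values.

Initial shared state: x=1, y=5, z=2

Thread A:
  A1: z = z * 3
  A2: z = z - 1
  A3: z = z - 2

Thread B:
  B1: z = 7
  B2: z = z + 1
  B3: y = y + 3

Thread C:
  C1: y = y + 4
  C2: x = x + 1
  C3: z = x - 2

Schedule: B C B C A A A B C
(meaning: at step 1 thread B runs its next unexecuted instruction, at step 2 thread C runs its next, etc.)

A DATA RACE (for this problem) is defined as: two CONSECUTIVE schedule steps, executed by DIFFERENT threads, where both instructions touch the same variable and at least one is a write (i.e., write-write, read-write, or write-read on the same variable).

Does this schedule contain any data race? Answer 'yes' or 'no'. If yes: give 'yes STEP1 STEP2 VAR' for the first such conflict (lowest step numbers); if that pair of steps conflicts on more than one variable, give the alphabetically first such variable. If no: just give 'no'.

Steps 1,2: B(r=-,w=z) vs C(r=y,w=y). No conflict.
Steps 2,3: C(r=y,w=y) vs B(r=z,w=z). No conflict.
Steps 3,4: B(r=z,w=z) vs C(r=x,w=x). No conflict.
Steps 4,5: C(r=x,w=x) vs A(r=z,w=z). No conflict.
Steps 5,6: same thread (A). No race.
Steps 6,7: same thread (A). No race.
Steps 7,8: A(r=z,w=z) vs B(r=y,w=y). No conflict.
Steps 8,9: B(r=y,w=y) vs C(r=x,w=z). No conflict.

Answer: no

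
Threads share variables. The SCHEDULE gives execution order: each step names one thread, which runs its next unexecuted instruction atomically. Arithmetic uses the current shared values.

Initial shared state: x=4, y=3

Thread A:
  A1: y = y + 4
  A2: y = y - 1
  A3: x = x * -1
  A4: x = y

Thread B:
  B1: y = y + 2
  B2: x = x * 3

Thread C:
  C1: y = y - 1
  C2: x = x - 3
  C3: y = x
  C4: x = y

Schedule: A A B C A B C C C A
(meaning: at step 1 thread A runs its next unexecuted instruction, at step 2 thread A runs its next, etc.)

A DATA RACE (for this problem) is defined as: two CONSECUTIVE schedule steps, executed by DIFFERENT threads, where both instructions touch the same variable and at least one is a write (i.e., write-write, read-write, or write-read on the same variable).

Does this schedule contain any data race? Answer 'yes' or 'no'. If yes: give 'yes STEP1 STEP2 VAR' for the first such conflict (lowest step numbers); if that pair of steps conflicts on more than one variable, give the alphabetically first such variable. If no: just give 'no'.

Answer: yes 2 3 y

Derivation:
Steps 1,2: same thread (A). No race.
Steps 2,3: A(y = y - 1) vs B(y = y + 2). RACE on y (W-W).
Steps 3,4: B(y = y + 2) vs C(y = y - 1). RACE on y (W-W).
Steps 4,5: C(r=y,w=y) vs A(r=x,w=x). No conflict.
Steps 5,6: A(x = x * -1) vs B(x = x * 3). RACE on x (W-W).
Steps 6,7: B(x = x * 3) vs C(x = x - 3). RACE on x (W-W).
Steps 7,8: same thread (C). No race.
Steps 8,9: same thread (C). No race.
Steps 9,10: C(x = y) vs A(x = y). RACE on x (W-W).
First conflict at steps 2,3.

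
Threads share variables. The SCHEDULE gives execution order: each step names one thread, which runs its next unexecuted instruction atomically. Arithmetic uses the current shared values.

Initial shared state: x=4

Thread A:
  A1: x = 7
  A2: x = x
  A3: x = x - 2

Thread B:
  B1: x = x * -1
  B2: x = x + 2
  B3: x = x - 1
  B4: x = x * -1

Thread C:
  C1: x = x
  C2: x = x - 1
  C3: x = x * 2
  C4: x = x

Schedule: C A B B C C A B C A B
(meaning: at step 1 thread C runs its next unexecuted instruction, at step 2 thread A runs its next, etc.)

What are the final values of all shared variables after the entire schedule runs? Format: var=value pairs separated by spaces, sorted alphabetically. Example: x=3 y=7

Answer: x=15

Derivation:
Step 1: thread C executes C1 (x = x). Shared: x=4. PCs: A@0 B@0 C@1
Step 2: thread A executes A1 (x = 7). Shared: x=7. PCs: A@1 B@0 C@1
Step 3: thread B executes B1 (x = x * -1). Shared: x=-7. PCs: A@1 B@1 C@1
Step 4: thread B executes B2 (x = x + 2). Shared: x=-5. PCs: A@1 B@2 C@1
Step 5: thread C executes C2 (x = x - 1). Shared: x=-6. PCs: A@1 B@2 C@2
Step 6: thread C executes C3 (x = x * 2). Shared: x=-12. PCs: A@1 B@2 C@3
Step 7: thread A executes A2 (x = x). Shared: x=-12. PCs: A@2 B@2 C@3
Step 8: thread B executes B3 (x = x - 1). Shared: x=-13. PCs: A@2 B@3 C@3
Step 9: thread C executes C4 (x = x). Shared: x=-13. PCs: A@2 B@3 C@4
Step 10: thread A executes A3 (x = x - 2). Shared: x=-15. PCs: A@3 B@3 C@4
Step 11: thread B executes B4 (x = x * -1). Shared: x=15. PCs: A@3 B@4 C@4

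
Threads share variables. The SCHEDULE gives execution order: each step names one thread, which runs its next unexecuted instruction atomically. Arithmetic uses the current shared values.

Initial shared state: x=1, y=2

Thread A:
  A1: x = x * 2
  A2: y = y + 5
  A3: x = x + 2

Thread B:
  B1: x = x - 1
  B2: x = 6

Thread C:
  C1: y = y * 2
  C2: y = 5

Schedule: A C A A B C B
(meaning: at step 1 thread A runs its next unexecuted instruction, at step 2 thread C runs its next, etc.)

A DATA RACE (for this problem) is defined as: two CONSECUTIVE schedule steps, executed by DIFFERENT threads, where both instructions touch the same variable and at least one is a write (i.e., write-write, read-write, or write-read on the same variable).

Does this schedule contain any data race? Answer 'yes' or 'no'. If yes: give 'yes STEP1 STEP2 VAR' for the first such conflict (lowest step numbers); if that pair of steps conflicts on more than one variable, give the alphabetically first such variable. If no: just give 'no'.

Answer: yes 2 3 y

Derivation:
Steps 1,2: A(r=x,w=x) vs C(r=y,w=y). No conflict.
Steps 2,3: C(y = y * 2) vs A(y = y + 5). RACE on y (W-W).
Steps 3,4: same thread (A). No race.
Steps 4,5: A(x = x + 2) vs B(x = x - 1). RACE on x (W-W).
Steps 5,6: B(r=x,w=x) vs C(r=-,w=y). No conflict.
Steps 6,7: C(r=-,w=y) vs B(r=-,w=x). No conflict.
First conflict at steps 2,3.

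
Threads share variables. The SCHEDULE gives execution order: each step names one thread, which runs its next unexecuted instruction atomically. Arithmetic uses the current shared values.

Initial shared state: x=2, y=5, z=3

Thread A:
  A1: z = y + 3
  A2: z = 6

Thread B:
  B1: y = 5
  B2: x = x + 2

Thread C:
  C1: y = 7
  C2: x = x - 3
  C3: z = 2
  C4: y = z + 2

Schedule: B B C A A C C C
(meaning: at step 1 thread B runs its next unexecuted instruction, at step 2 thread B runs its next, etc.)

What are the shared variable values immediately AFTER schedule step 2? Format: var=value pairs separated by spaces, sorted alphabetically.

Step 1: thread B executes B1 (y = 5). Shared: x=2 y=5 z=3. PCs: A@0 B@1 C@0
Step 2: thread B executes B2 (x = x + 2). Shared: x=4 y=5 z=3. PCs: A@0 B@2 C@0

Answer: x=4 y=5 z=3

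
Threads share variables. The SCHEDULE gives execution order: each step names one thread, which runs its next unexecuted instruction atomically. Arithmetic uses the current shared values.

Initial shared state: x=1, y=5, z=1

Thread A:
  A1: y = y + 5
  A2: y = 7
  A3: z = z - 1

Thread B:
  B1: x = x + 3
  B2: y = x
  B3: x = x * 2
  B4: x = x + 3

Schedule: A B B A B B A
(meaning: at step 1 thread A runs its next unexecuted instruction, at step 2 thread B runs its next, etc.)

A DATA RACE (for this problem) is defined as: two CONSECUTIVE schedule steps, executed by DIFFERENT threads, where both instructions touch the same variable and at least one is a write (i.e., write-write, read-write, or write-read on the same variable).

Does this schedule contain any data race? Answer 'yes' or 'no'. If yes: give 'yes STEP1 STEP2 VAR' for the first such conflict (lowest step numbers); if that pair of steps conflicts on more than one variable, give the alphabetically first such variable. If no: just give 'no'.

Answer: yes 3 4 y

Derivation:
Steps 1,2: A(r=y,w=y) vs B(r=x,w=x). No conflict.
Steps 2,3: same thread (B). No race.
Steps 3,4: B(y = x) vs A(y = 7). RACE on y (W-W).
Steps 4,5: A(r=-,w=y) vs B(r=x,w=x). No conflict.
Steps 5,6: same thread (B). No race.
Steps 6,7: B(r=x,w=x) vs A(r=z,w=z). No conflict.
First conflict at steps 3,4.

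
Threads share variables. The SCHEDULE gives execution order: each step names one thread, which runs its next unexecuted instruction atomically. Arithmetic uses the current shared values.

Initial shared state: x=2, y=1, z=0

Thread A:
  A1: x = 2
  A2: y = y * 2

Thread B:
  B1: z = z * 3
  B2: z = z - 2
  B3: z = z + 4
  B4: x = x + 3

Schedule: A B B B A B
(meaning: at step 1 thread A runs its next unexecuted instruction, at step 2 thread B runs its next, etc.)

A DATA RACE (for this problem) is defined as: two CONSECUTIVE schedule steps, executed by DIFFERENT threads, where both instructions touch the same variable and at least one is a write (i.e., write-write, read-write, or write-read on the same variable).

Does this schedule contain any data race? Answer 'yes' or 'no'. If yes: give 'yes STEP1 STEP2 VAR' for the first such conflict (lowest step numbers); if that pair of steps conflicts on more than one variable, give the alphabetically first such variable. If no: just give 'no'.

Answer: no

Derivation:
Steps 1,2: A(r=-,w=x) vs B(r=z,w=z). No conflict.
Steps 2,3: same thread (B). No race.
Steps 3,4: same thread (B). No race.
Steps 4,5: B(r=z,w=z) vs A(r=y,w=y). No conflict.
Steps 5,6: A(r=y,w=y) vs B(r=x,w=x). No conflict.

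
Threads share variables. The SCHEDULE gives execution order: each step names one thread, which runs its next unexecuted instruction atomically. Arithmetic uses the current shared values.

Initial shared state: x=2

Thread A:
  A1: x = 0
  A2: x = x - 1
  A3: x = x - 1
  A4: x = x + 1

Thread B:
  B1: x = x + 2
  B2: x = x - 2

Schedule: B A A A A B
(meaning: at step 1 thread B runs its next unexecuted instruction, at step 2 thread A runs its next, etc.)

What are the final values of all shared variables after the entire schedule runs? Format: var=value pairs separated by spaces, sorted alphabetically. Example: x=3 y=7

Step 1: thread B executes B1 (x = x + 2). Shared: x=4. PCs: A@0 B@1
Step 2: thread A executes A1 (x = 0). Shared: x=0. PCs: A@1 B@1
Step 3: thread A executes A2 (x = x - 1). Shared: x=-1. PCs: A@2 B@1
Step 4: thread A executes A3 (x = x - 1). Shared: x=-2. PCs: A@3 B@1
Step 5: thread A executes A4 (x = x + 1). Shared: x=-1. PCs: A@4 B@1
Step 6: thread B executes B2 (x = x - 2). Shared: x=-3. PCs: A@4 B@2

Answer: x=-3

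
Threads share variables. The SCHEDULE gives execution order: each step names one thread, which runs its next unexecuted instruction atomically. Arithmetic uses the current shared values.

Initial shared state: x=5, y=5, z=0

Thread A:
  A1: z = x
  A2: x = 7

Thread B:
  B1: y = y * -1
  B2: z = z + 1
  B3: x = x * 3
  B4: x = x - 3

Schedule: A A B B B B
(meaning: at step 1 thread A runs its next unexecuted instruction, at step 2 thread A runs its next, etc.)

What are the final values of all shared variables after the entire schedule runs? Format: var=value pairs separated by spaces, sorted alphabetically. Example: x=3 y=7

Step 1: thread A executes A1 (z = x). Shared: x=5 y=5 z=5. PCs: A@1 B@0
Step 2: thread A executes A2 (x = 7). Shared: x=7 y=5 z=5. PCs: A@2 B@0
Step 3: thread B executes B1 (y = y * -1). Shared: x=7 y=-5 z=5. PCs: A@2 B@1
Step 4: thread B executes B2 (z = z + 1). Shared: x=7 y=-5 z=6. PCs: A@2 B@2
Step 5: thread B executes B3 (x = x * 3). Shared: x=21 y=-5 z=6. PCs: A@2 B@3
Step 6: thread B executes B4 (x = x - 3). Shared: x=18 y=-5 z=6. PCs: A@2 B@4

Answer: x=18 y=-5 z=6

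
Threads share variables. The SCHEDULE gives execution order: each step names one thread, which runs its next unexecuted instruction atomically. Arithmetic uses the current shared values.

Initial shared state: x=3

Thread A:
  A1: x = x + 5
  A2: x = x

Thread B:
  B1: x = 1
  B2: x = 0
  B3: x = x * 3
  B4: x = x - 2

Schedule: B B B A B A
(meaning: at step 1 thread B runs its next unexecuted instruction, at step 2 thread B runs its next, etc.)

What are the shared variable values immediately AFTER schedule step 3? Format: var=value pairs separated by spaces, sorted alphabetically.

Step 1: thread B executes B1 (x = 1). Shared: x=1. PCs: A@0 B@1
Step 2: thread B executes B2 (x = 0). Shared: x=0. PCs: A@0 B@2
Step 3: thread B executes B3 (x = x * 3). Shared: x=0. PCs: A@0 B@3

Answer: x=0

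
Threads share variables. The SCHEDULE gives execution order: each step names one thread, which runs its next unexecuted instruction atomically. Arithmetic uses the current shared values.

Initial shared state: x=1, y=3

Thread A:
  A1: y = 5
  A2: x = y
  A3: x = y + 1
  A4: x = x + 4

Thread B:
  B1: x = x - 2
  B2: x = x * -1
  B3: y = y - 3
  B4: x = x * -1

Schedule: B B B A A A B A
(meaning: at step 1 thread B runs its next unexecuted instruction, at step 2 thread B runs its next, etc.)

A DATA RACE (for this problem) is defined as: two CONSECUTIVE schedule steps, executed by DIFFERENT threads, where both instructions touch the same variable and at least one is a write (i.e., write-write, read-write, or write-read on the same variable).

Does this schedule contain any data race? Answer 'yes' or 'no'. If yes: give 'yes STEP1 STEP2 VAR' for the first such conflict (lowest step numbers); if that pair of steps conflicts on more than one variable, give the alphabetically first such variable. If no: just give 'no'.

Steps 1,2: same thread (B). No race.
Steps 2,3: same thread (B). No race.
Steps 3,4: B(y = y - 3) vs A(y = 5). RACE on y (W-W).
Steps 4,5: same thread (A). No race.
Steps 5,6: same thread (A). No race.
Steps 6,7: A(x = y + 1) vs B(x = x * -1). RACE on x (W-W).
Steps 7,8: B(x = x * -1) vs A(x = x + 4). RACE on x (W-W).
First conflict at steps 3,4.

Answer: yes 3 4 y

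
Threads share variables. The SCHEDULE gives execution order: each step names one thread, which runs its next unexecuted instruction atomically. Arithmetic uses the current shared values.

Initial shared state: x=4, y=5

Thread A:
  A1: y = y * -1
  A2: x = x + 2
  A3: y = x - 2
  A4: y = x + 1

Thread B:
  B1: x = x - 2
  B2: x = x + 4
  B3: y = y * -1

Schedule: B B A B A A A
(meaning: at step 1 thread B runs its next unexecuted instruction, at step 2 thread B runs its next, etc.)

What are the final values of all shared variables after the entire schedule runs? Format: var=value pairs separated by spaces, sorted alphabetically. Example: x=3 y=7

Answer: x=8 y=9

Derivation:
Step 1: thread B executes B1 (x = x - 2). Shared: x=2 y=5. PCs: A@0 B@1
Step 2: thread B executes B2 (x = x + 4). Shared: x=6 y=5. PCs: A@0 B@2
Step 3: thread A executes A1 (y = y * -1). Shared: x=6 y=-5. PCs: A@1 B@2
Step 4: thread B executes B3 (y = y * -1). Shared: x=6 y=5. PCs: A@1 B@3
Step 5: thread A executes A2 (x = x + 2). Shared: x=8 y=5. PCs: A@2 B@3
Step 6: thread A executes A3 (y = x - 2). Shared: x=8 y=6. PCs: A@3 B@3
Step 7: thread A executes A4 (y = x + 1). Shared: x=8 y=9. PCs: A@4 B@3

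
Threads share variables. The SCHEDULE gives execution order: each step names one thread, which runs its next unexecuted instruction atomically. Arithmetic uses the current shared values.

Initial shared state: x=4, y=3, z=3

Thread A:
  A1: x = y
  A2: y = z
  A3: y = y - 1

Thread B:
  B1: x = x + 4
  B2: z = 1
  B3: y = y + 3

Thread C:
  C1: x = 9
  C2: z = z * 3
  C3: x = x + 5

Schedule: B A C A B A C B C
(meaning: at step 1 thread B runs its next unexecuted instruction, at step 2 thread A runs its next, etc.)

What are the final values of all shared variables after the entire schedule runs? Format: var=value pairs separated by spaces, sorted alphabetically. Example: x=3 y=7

Answer: x=14 y=5 z=3

Derivation:
Step 1: thread B executes B1 (x = x + 4). Shared: x=8 y=3 z=3. PCs: A@0 B@1 C@0
Step 2: thread A executes A1 (x = y). Shared: x=3 y=3 z=3. PCs: A@1 B@1 C@0
Step 3: thread C executes C1 (x = 9). Shared: x=9 y=3 z=3. PCs: A@1 B@1 C@1
Step 4: thread A executes A2 (y = z). Shared: x=9 y=3 z=3. PCs: A@2 B@1 C@1
Step 5: thread B executes B2 (z = 1). Shared: x=9 y=3 z=1. PCs: A@2 B@2 C@1
Step 6: thread A executes A3 (y = y - 1). Shared: x=9 y=2 z=1. PCs: A@3 B@2 C@1
Step 7: thread C executes C2 (z = z * 3). Shared: x=9 y=2 z=3. PCs: A@3 B@2 C@2
Step 8: thread B executes B3 (y = y + 3). Shared: x=9 y=5 z=3. PCs: A@3 B@3 C@2
Step 9: thread C executes C3 (x = x + 5). Shared: x=14 y=5 z=3. PCs: A@3 B@3 C@3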